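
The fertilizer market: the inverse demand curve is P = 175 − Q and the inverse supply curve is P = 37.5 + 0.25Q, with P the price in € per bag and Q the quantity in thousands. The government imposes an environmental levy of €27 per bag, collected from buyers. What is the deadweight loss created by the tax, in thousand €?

Deadweight loss = €291.6 thousand.

Rewrite in direct form: Qd = 175 − P and Qs = 4P − 150.
Without the tax, 175 − P = 4P − 150 gives 5P = 325, so P* = €65 and Q* = 110.
With the tax collected from buyers, demand (in seller-price terms) shifts: Qd = 175 − (P + 27).
New equilibrium: buyers pay €86.6, sellers receive €59.6, Q = 88.4. (Wedge: Pb − Ps = 27.)
Quantity falls by |ΔQ| = |110 − 88.4| = 21.6.
DWL = ½ · t · |ΔQ| = ½ · 27 · 21.6 = €291.6.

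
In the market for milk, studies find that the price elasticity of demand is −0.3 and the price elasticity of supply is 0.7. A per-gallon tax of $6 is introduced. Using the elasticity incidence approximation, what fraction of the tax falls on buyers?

Buyers' share ≈ 0.7.

Incidence ratio: buyers' share ≈ εs / (εs + |εd|) = 0.7 / (0.7 + 0.3) = 0.7.
Supply is the more elastic side, so buyers bear the larger share.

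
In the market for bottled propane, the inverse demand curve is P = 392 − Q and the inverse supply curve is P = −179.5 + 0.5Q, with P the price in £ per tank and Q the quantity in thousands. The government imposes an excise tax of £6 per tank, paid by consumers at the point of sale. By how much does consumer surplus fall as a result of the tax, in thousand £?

Consumer surplus falls by £1516 thousand.

Inverting to Q(P) form: Qd = 392 − P; Qs = 2P + 359.
Without the tax, 392 − P = 2P + 359 gives 3P = 33, so P* = £11 and Q* = 381.
With the tax collected from consumers, demand (in seller-price terms) shifts: Qd = 392 − (P + 6).
Solving gives Q = 377 with consumers paying £15 and producers receiving £9 (the £6 wedge).
ΔCS is the trapezoid between Q = 377 and Q = 381 of height £4: ½ · (381 + 377) · 4 = £1516.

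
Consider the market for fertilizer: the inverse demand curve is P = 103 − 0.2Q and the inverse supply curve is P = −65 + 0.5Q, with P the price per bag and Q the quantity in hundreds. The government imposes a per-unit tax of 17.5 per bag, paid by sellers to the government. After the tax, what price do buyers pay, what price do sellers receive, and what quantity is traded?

Inverting to Q(P) form: Qd = 515 − 5P; Qs = 2P + 130.
Before the tax: set 515 − 5P = 2P + 130 → P* = 55, Q* = 240.
With the tax collected from sellers, supply shifts: Qs = 2(P − 17.5) + 130.
New equilibrium: buyers pay 60, sellers receive 42.5, Q = 215. (Wedge: Pb − Ps = 17.5.)

Buyers pay 60; sellers receive 42.5; quantity = 215.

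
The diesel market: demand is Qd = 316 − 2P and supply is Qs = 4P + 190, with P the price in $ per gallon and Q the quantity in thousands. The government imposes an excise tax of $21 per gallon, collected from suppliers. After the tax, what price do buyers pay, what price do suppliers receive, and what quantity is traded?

Buyers pay $35; suppliers receive $14; quantity = 246.

Before the tax: set 316 − 2P = 4P + 190 → P* = $21, Q* = 274.
With the tax collected from suppliers, supply shifts: Qs = 4(P − 21) + 190.
New equilibrium: buyers pay $35, suppliers receive $14, Q = 246. (Wedge: Pb − Ps = 21.)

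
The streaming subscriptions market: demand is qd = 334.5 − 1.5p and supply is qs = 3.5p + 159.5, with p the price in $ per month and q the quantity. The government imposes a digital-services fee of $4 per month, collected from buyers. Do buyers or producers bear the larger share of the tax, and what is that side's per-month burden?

Buyers bear the larger share: $2.8 per month.

Before the tax: set 334.5 − 1.5p = 3.5p + 159.5 → p* = $35, q* = 282.
With the tax collected from buyers, demand (in seller-price terms) shifts: qd = 334.5 − 1.5(p + 4).
New equilibrium: buyers pay $37.8, producers receive $33.8, q = 277.8. (Wedge: pb − ps = 4.)
Per-month burden: buyers $2.8, producers $1.2.
Buyers take the larger share because demand is less price-elastic here (demand slope 1.5 vs supply slope 3.5).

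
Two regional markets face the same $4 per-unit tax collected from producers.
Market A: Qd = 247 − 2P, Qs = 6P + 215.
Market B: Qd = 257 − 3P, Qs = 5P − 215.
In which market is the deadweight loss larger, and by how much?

Market B, by $3.

Market A: pre-tax P* = $4, Q* = 239; post-tax Q = 233; deadweight loss = $12.
Market B: pre-tax P* = $59, Q* = 80; post-tax Q = 72.5; deadweight loss = $15.
Difference: $12 vs $15 → market B is larger by $3.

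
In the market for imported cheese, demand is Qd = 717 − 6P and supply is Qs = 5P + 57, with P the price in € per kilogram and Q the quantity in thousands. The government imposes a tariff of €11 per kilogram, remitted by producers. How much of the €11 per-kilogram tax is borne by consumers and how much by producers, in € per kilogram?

Consumers bear €5 per kilogram; producers bear €6 per kilogram.

Before the tax: set 717 − 6P = 5P + 57 → P* = €60, Q* = 357.
With the tax collected from producers, supply shifts: Qs = 5(P − 11) + 57.
Solving gives Q = 327 with consumers paying €65 and producers receiving €54 (the €11 wedge).
Burden on consumers: €5; on producers: €6. (They sum to €11.)
The less price-elastic side of the market bears the larger share of a per-unit tax.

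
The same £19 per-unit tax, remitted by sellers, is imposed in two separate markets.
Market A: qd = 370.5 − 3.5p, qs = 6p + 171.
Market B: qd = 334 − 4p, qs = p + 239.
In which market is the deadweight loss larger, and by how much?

Market A, by £254.6.

Market A: pre-tax p* = £21, q* = 297; post-tax q = 255; deadweight loss = £399.
Market B: pre-tax p* = £19, q* = 258; post-tax q = 242.8; deadweight loss = £144.4.
Difference: £399 vs £144.4 → market A is larger by £254.6.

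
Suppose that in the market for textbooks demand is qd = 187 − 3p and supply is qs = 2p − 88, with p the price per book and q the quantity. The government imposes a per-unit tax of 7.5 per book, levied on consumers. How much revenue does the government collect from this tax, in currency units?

Tax revenue = 97.5.

Before the tax: set 187 − 3p = 2p − 88 → p* = 55, q* = 22.
With the tax collected from consumers, demand (in seller-price terms) shifts: qd = 187 − 3(p + 7.5).
New equilibrium: consumers pay 58, suppliers receive 50.5, q = 13. (Wedge: pb − ps = 7.5.)
Revenue = t · Q = 7.5 · 13 = 97.5.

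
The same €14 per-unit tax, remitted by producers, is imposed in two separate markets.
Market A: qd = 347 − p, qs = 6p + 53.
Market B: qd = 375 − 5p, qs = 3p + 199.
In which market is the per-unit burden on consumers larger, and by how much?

Market A, by €6.75.

Market A: pre-tax p* = €42, q* = 305; post-tax q = 293; per-unit burden on consumers = €12.
Market B: pre-tax p* = €22, q* = 265; post-tax q = 238.75; per-unit burden on consumers = €5.25.
Difference: €12 vs €5.25 → market A is larger by €6.75.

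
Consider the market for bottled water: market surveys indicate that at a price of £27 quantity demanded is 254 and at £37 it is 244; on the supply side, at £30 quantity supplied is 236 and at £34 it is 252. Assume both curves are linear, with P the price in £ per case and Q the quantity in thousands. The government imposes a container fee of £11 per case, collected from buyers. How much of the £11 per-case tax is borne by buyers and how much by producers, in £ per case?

Demand slope: (244 − 254)/(37 − 27) = -1, so Qd = 281 − P.
Supply slope: (252 − 236)/(34 − 30) = 4, so Qs = 4P + 116.
Without the tax, 281 − P = 4P + 116 gives 5P = 165, so P* = £33 and Q* = 248.
With the tax collected from buyers, demand (in seller-price terms) shifts: Qd = 281 − (P + 11).
Solving gives Q = 239.2 with buyers paying £41.8 and producers receiving £30.8 (the £11 wedge).
Burden on buyers: £8.8; on producers: £2.2. (They sum to £11.)

Buyers bear £8.8 per case; producers bear £2.2 per case.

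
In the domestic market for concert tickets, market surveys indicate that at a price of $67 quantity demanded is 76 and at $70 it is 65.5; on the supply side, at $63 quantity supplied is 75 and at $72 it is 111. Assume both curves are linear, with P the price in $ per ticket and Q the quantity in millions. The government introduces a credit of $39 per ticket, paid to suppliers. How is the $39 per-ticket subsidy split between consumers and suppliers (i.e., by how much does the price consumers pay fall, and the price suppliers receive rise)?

Demand slope: (65.5 − 76)/(70 − 67) = -3.5, so Qd = 310.5 − 3.5P.
Supply slope: (111 − 75)/(72 − 63) = 4, so Qs = 4P − 177.
Without the subsidy, 310.5 − 3.5P = 4P − 177 gives 7.5P = 487.5, so P* = $65 and Q* = 83.
With a per-unit subsidy paid to suppliers, each receives P + 39 per unit sold, so supply becomes Qs = 4(P + 39) − 177.
Solving gives Q = 155.8 with consumers paying $44.2 and suppliers receiving $83.2 (the $39 wedge).
Gain to consumers: $20.8; to suppliers: $18.2. (They sum to $39.)

Consumers gain $20.8 per ticket; suppliers gain $18.2 per ticket.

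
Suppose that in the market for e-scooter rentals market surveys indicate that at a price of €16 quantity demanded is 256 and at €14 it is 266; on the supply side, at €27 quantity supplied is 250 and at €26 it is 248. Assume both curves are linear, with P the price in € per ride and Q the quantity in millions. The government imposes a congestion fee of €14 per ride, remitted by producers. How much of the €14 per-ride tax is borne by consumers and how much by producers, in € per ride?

Demand slope: (266 − 256)/(14 − 16) = -5, so Qd = 336 − 5P.
Supply slope: (248 − 250)/(26 − 27) = 2, so Qs = 2P + 196.
Before the tax: set 336 − 5P = 2P + 196 → P* = €20, Q* = 236.
With the tax collected from producers, supply shifts: Qs = 2(P − 14) + 196.
New equilibrium: consumers pay €24, producers receive €10, Q = 216. (Wedge: Pb − Ps = 14.)
Burden on consumers: €4; on producers: €10. (They sum to €14.)
The less price-elastic side of the market bears the larger share of a per-unit tax.

Consumers bear €4 per ride; producers bear €10 per ride.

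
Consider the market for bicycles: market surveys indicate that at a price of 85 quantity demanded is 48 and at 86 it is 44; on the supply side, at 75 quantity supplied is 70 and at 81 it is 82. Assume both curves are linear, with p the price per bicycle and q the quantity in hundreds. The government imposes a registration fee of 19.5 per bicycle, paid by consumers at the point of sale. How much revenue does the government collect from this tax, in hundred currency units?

Tax revenue = 975 hundred.

Demand slope: (44 − 48)/(86 − 85) = -4, so qd = 388 − 4p.
Supply slope: (82 − 70)/(81 − 75) = 2, so qs = 2p − 80.
Without the tax, 388 − 4p = 2p − 80 gives 6p = 468, so p* = 78 and q* = 76.
With the tax collected from consumers, demand (in seller-price terms) shifts: qd = 388 − 4(p + 19.5).
New equilibrium: consumers pay 84.5, suppliers receive 65, q = 50. (Wedge: pb − ps = 19.5.)
Revenue = t · Q = 19.5 · 50 = 975.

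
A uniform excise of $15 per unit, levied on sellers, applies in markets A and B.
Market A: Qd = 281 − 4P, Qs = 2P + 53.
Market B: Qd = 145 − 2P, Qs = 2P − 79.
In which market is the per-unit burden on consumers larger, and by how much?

Market A: pre-tax P* = $38, Q* = 129; post-tax Q = 109; per-unit burden on consumers = $5.
Market B: pre-tax P* = $56, Q* = 33; post-tax Q = 18; per-unit burden on consumers = $7.5.
Difference: $5 vs $7.5 → market B is larger by $2.5.

Market B, by $2.5.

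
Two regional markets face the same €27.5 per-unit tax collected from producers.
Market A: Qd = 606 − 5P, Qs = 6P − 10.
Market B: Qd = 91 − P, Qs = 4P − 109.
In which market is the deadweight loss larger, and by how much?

Market A: pre-tax P* = €56, Q* = 326; post-tax Q = 251; deadweight loss = €1031.25.
Market B: pre-tax P* = €40, Q* = 51; post-tax Q = 29; deadweight loss = €302.5.
Difference: €1031.25 vs €302.5 → market A is larger by €728.75.

Market A, by €728.75.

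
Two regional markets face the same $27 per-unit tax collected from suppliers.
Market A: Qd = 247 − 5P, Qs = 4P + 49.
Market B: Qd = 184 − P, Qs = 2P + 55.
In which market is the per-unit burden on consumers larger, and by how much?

Market A: pre-tax P* = $22, Q* = 137; post-tax Q = 77; per-unit burden on consumers = $12.
Market B: pre-tax P* = $43, Q* = 141; post-tax Q = 123; per-unit burden on consumers = $18.
Difference: $12 vs $18 → market B is larger by $6.

Market B, by $6.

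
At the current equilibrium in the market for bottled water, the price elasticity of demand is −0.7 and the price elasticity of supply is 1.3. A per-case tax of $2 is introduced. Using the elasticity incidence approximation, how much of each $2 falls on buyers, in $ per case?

Buyers bear ≈ $1.3 per case.

Incidence ratio: buyers' share ≈ εs / (εs + |εd|) = 1.3 / (1.3 + 0.7) = 0.65.
So buyers bear ≈ 0.65 × $2 = $1.3; sellers bear $0.7.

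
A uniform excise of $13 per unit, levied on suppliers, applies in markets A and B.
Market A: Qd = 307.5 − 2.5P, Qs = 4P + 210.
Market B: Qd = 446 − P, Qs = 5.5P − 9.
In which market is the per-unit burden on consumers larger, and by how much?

Market B, by $3.

Market A: pre-tax P* = $15, Q* = 270; post-tax Q = 250; per-unit burden on consumers = $8.
Market B: pre-tax P* = $70, Q* = 376; post-tax Q = 365; per-unit burden on consumers = $11.
Difference: $8 vs $11 → market B is larger by $3.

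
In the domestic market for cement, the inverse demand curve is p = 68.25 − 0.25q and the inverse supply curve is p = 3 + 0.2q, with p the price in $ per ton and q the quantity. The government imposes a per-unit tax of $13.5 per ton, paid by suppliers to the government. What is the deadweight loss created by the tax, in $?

Rewrite in direct form: qd = 273 − 4p and qs = 5p − 15.
Before the tax: set 273 − 4p = 5p − 15 → p* = $32, q* = 145.
With the tax collected from suppliers, supply shifts: qs = 5(p − 13.5) − 15.
New equilibrium: consumers pay $39.5, suppliers receive $26, q = 115. (Wedge: pb − ps = 13.5.)
Quantity falls by |ΔQ| = |145 − 115| = 30.
DWL = ½ · t · |ΔQ| = ½ · 13.5 · 30 = $202.5.

Deadweight loss = $202.5.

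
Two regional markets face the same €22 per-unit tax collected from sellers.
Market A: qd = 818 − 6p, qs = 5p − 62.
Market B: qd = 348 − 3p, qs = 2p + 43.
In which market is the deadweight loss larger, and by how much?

Market A, by €369.6.

Market A: pre-tax p* = €80, q* = 338; post-tax q = 278; deadweight loss = €660.
Market B: pre-tax p* = €61, q* = 165; post-tax q = 138.6; deadweight loss = €290.4.
Difference: €660 vs €290.4 → market A is larger by €369.6.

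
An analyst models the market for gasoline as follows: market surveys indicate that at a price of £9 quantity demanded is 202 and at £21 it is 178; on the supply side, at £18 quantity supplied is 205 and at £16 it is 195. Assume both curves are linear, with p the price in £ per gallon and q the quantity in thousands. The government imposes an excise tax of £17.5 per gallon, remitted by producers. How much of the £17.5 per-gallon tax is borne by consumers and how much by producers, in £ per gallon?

Consumers bear £12.5 per gallon; producers bear £5 per gallon.

Demand slope: (178 − 202)/(21 − 9) = -2, so qd = 220 − 2p.
Supply slope: (195 − 205)/(16 − 18) = 5, so qs = 5p + 115.
Before the tax: set 220 − 2p = 5p + 115 → p* = £15, q* = 190.
With the tax collected from producers, supply shifts: qs = 5(p − 17.5) + 115.
New equilibrium: consumers pay £27.5, producers receive £10, q = 165. (Wedge: pb − ps = 17.5.)
Burden on consumers: £12.5; on producers: £5. (They sum to £17.5.)
The less price-elastic side of the market bears the larger share of a per-unit tax.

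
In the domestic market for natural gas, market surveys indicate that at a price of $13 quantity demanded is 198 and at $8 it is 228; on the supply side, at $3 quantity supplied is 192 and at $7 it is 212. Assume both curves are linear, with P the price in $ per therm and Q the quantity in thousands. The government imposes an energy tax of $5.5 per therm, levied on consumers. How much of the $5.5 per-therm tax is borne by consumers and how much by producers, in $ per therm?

Consumers bear $2.5 per therm; producers bear $3 per therm.

Demand slope: (228 − 198)/(8 − 13) = -6, so Qd = 276 − 6P.
Supply slope: (212 − 192)/(7 − 3) = 5, so Qs = 5P + 177.
Before the tax: set 276 − 6P = 5P + 177 → P* = $9, Q* = 222.
With the tax collected from consumers, demand (in seller-price terms) shifts: Qd = 276 − 6(P + 5.5).
New equilibrium: consumers pay $11.5, producers receive $6, Q = 207. (Wedge: Pb − Ps = 5.5.)
Burden on consumers: $2.5; on producers: $3. (They sum to $5.5.)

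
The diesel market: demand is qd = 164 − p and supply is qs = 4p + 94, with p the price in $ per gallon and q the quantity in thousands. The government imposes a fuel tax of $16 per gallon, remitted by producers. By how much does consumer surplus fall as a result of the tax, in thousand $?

Before the tax: set 164 − p = 4p + 94 → p* = $14, q* = 150.
With the tax collected from producers, supply shifts: qs = 4(p − 16) + 94.
Solving gives q = 137.2 with consumers paying $26.8 and producers receiving $10.8 (the $16 wedge).
ΔCS is the trapezoid between Q = 137.2 and Q = 150 of height $12.8: ½ · (150 + 137.2) · 12.8 = $1838.08.

Consumer surplus falls by $1838.08 thousand.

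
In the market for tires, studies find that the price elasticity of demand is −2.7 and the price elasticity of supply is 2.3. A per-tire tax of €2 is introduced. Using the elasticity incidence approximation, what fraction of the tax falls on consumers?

Incidence ratio: consumers' share ≈ εs / (εs + |εd|) = 2.3 / (2.3 + 2.7) = 0.46.
Supply is the less elastic side, so consumers bear the smaller share.

Consumers' share ≈ 0.46.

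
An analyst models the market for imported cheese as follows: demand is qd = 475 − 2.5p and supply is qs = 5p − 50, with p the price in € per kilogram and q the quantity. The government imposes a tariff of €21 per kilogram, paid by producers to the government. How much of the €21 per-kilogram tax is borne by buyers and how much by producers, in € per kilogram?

Without the tax, 475 − 2.5p = 5p − 50 gives 7.5p = 525, so p* = €70 and q* = 300.
With the tax collected from producers, supply shifts: qs = 5(p − 21) − 50.
New equilibrium: buyers pay €84, producers receive €63, q = 265. (Wedge: pb − ps = 21.)
Burden on buyers: €14; on producers: €7. (They sum to €21.)
The less price-elastic side of the market bears the larger share of a per-unit tax.

Buyers bear €14 per kilogram; producers bear €7 per kilogram.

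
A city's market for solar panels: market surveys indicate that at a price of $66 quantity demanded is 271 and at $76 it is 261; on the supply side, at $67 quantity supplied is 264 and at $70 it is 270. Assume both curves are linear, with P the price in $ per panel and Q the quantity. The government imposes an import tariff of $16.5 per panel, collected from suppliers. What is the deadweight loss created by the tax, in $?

Deadweight loss = $90.75.

Demand slope: (261 − 271)/(76 − 66) = -1, so Qd = 337 − P.
Supply slope: (270 − 264)/(70 − 67) = 2, so Qs = 2P + 130.
Without the tax, 337 − P = 2P + 130 gives 3P = 207, so P* = $69 and Q* = 268.
With the tax collected from suppliers, supply shifts: Qs = 2(P − 16.5) + 130.
New equilibrium: buyers pay $80, suppliers receive $63.5, Q = 257. (Wedge: Pb − Ps = 16.5.)
Quantity falls by |ΔQ| = |268 − 257| = 11.
DWL = ½ · t · |ΔQ| = ½ · 16.5 · 11 = $90.75.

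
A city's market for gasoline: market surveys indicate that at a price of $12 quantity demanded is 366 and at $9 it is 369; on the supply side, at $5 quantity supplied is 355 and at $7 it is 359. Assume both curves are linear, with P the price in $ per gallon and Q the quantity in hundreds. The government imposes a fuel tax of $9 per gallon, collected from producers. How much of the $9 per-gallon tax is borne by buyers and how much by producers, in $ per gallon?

Demand slope: (369 − 366)/(9 − 12) = -1, so Qd = 378 − P.
Supply slope: (359 − 355)/(7 − 5) = 2, so Qs = 2P + 345.
Before the tax: set 378 − P = 2P + 345 → P* = $11, Q* = 367.
With the tax collected from producers, supply shifts: Qs = 2(P − 9) + 345.
New equilibrium: buyers pay $17, producers receive $8, Q = 361. (Wedge: Pb − Ps = 9.)
Burden on buyers: $6; on producers: $3. (They sum to $9.)
The less price-elastic side of the market bears the larger share of a per-unit tax.

Buyers bear $6 per gallon; producers bear $3 per gallon.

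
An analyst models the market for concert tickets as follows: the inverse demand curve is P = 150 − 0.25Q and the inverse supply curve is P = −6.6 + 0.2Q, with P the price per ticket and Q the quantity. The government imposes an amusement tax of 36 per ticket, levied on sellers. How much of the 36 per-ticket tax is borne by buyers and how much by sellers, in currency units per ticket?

Inverting to Q(P) form: Qd = 600 − 4P; Qs = 5P + 33.
Without the tax, 600 − 4P = 5P + 33 gives 9P = 567, so P* = 63 and Q* = 348.
With the tax collected from sellers, supply shifts: Qs = 5(P − 36) + 33.
New equilibrium: buyers pay 83, sellers receive 47, Q = 268. (Wedge: Pb − Ps = 36.)
Burden on buyers: 20; on sellers: 16. (They sum to 36.)

Buyers bear 20 per ticket; sellers bear 16 per ticket.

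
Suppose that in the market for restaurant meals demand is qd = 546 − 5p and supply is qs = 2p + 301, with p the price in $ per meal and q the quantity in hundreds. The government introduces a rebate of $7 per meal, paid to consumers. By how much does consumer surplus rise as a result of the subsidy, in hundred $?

Consumer surplus rises by $752 hundred.

Before the subsidy: set 546 − 5p = 2p + 301 → p* = $35, q* = 371.
With a per-unit subsidy paid to consumers, each effectively pays p − 7, so demand becomes qd = 546 − 5(p − 7).
Solving gives q = 381 with consumers paying $33 and sellers receiving $40 (the $7 wedge).
ΔCS is the trapezoid between Q = 381 and Q = 371 of height $2: ½ · (371 + 381) · 2 = $752.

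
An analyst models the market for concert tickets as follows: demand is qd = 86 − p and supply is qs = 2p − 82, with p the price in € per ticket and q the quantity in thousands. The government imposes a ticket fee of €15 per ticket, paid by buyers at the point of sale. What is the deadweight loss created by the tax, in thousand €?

Without the tax, 86 − p = 2p − 82 gives 3p = 168, so p* = €56 and q* = 30.
With the tax collected from buyers, demand (in seller-price terms) shifts: qd = 86 − (p + 15).
Solving gives q = 20 with buyers paying €66 and suppliers receiving €51 (the €15 wedge).
Quantity falls by |ΔQ| = |30 − 20| = 10.
DWL = ½ · t · |ΔQ| = ½ · 15 · 10 = €75.

Deadweight loss = €75 thousand.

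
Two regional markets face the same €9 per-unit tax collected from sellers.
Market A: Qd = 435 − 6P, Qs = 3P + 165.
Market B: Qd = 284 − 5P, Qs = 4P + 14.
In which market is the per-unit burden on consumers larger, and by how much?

Market B, by €1.

Market A: pre-tax P* = €30, Q* = 255; post-tax Q = 237; per-unit burden on consumers = €3.
Market B: pre-tax P* = €30, Q* = 134; post-tax Q = 114; per-unit burden on consumers = €4.
Difference: €3 vs €4 → market B is larger by €1.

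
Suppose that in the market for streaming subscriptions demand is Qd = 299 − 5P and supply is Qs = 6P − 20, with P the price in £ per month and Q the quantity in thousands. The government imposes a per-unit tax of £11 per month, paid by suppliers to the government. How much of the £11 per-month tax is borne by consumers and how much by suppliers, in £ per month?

Before the tax: set 299 − 5P = 6P − 20 → P* = £29, Q* = 154.
With the tax collected from suppliers, supply shifts: Qs = 6(P − 11) − 20.
Solving gives Q = 124 with consumers paying £35 and suppliers receiving £24 (the £11 wedge).
Burden on consumers: £6; on suppliers: £5. (They sum to £11.)
The less price-elastic side of the market bears the larger share of a per-unit tax.

Consumers bear £6 per month; suppliers bear £5 per month.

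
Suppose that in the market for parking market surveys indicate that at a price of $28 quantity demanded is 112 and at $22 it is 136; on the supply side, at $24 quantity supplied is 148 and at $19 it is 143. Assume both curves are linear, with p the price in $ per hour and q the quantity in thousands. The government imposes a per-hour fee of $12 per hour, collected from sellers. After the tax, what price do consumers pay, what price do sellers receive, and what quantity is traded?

Consumers pay $22.4; sellers receive $10.4; quantity = 134.4.

Demand slope: (136 − 112)/(22 − 28) = -4, so qd = 224 − 4p.
Supply slope: (143 − 148)/(19 − 24) = 1, so qs = p + 124.
Without the tax, 224 − 4p = p + 124 gives 5p = 100, so p* = $20 and q* = 144.
With the tax collected from sellers, supply shifts: qs = (p − 12) + 124.
Solving gives q = 134.4 with consumers paying $22.4 and sellers receiving $10.4 (the $12 wedge).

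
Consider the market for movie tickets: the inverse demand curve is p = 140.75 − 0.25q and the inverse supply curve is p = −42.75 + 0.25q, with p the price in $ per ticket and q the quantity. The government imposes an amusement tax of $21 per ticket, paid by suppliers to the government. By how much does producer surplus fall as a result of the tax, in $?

Producer surplus falls by $3633.

Inverting to q(p) form: qd = 563 − 4p; qs = 4p + 171.
Without the tax, 563 − 4p = 4p + 171 gives 8p = 392, so p* = $49 and q* = 367.
With the tax collected from suppliers, supply shifts: qs = 4(p − 21) + 171.
New equilibrium: consumers pay $59.5, suppliers receive $38.5, q = 325. (Wedge: pb − ps = 21.)
ΔPS is the trapezoid between Q = 325 and Q = 367 of height $10.5: ½ · (367 + 325) · 10.5 = $3633.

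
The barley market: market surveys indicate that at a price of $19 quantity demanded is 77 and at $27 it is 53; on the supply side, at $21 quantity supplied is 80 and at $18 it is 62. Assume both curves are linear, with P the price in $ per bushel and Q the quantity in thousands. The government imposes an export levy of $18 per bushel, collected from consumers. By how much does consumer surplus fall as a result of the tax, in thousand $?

Demand slope: (53 − 77)/(27 − 19) = -3, so Qd = 134 − 3P.
Supply slope: (62 − 80)/(18 − 21) = 6, so Qs = 6P − 46.
Before the tax: set 134 − 3P = 6P − 46 → P* = $20, Q* = 74.
With the tax collected from consumers, demand (in seller-price terms) shifts: Qd = 134 − 3(P + 18).
Solving gives Q = 38 with consumers paying $32 and sellers receiving $14 (the $18 wedge).
ΔCS is the trapezoid between Q = 38 and Q = 74 of height $12: ½ · (74 + 38) · 12 = $672.

Consumer surplus falls by $672 thousand.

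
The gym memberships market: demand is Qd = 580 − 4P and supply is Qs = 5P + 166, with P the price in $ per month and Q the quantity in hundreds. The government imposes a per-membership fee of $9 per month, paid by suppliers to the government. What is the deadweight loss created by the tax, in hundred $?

Deadweight loss = $90 hundred.

Without the tax, 580 − 4P = 5P + 166 gives 9P = 414, so P* = $46 and Q* = 396.
With the tax collected from suppliers, supply shifts: Qs = 5(P − 9) + 166.
Solving gives Q = 376 with consumers paying $51 and suppliers receiving $42 (the $9 wedge).
Quantity falls by |ΔQ| = |396 − 376| = 20.
DWL = ½ · t · |ΔQ| = ½ · 9 · 20 = $90.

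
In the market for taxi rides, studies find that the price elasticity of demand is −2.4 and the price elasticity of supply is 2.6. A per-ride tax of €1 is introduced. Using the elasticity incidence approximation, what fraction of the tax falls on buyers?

Buyers' share ≈ 0.52.

Incidence ratio: buyers' share ≈ εs / (εs + |εd|) = 2.6 / (2.6 + 2.4) = 0.52.
Supply is the more elastic side, so buyers bear the larger share.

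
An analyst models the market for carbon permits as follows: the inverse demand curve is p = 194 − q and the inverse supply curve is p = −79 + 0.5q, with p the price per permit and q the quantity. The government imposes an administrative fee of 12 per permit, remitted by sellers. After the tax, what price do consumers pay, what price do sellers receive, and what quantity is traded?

Consumers pay 20; sellers receive 8; quantity = 174.

Rewrite in direct form: qd = 194 − p and qs = 2p + 158.
Without the tax, 194 − p = 2p + 158 gives 3p = 36, so p* = 12 and q* = 182.
With the tax collected from sellers, supply shifts: qs = 2(p − 12) + 158.
New equilibrium: consumers pay 20, sellers receive 8, q = 174. (Wedge: pb − ps = 12.)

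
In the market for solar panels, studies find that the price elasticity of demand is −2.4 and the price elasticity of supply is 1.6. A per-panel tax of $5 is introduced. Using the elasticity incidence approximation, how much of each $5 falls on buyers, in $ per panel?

Buyers bear ≈ $2 per panel.

Incidence ratio: buyers' share ≈ εs / (εs + |εd|) = 1.6 / (1.6 + 2.4) = 0.4.
So buyers bear ≈ 0.4 × $5 = $2; sellers bear $3.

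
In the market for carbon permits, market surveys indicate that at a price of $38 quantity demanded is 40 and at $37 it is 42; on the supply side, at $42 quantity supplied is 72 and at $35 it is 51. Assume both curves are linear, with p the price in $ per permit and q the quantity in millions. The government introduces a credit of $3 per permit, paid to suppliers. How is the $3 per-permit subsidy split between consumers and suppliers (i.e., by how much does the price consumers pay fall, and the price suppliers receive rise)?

Demand slope: (42 − 40)/(37 − 38) = -2, so qd = 116 − 2p.
Supply slope: (51 − 72)/(35 − 42) = 3, so qs = 3p − 54.
Without the subsidy, 116 − 2p = 3p − 54 gives 5p = 170, so p* = $34 and q* = 48.
With a per-unit subsidy paid to suppliers, each receives p + 3 per unit sold, so supply becomes qs = 3(p + 3) − 54.
Solving gives q = 51.6 with consumers paying $32.2 and suppliers receiving $35.2 (the $3 wedge).
Gain to consumers: $1.8; to suppliers: $1.2. (They sum to $3.)

Consumers gain $1.8 per permit; suppliers gain $1.2 per permit.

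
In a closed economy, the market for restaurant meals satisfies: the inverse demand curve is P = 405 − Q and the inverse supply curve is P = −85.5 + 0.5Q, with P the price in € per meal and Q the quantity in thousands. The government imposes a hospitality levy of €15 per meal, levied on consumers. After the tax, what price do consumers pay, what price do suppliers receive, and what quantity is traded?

Inverting to Q(P) form: Qd = 405 − P; Qs = 2P + 171.
Without the tax, 405 − P = 2P + 171 gives 3P = 234, so P* = €78 and Q* = 327.
With the tax collected from consumers, demand (in seller-price terms) shifts: Qd = 405 − (P + 15).
New equilibrium: consumers pay €88, suppliers receive €73, Q = 317. (Wedge: Pb − Ps = 15.)
The less price-elastic side of the market bears the larger share of a per-unit tax.

Consumers pay €88; suppliers receive €73; quantity = 317.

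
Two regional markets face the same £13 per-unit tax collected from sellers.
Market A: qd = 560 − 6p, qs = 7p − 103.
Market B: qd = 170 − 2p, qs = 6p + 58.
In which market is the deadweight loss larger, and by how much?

Market A: pre-tax p* = £51, q* = 254; post-tax q = 212; deadweight loss = £273.
Market B: pre-tax p* = £14, q* = 142; post-tax q = 122.5; deadweight loss = £126.75.
Difference: £273 vs £126.75 → market A is larger by £146.25.

Market A, by £146.25.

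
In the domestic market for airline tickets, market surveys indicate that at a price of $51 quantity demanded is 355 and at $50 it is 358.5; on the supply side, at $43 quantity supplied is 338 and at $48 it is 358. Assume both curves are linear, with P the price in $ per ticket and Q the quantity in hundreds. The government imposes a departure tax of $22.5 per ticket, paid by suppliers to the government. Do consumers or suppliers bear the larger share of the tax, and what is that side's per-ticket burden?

Demand slope: (358.5 − 355)/(50 − 51) = -3.5, so Qd = 533.5 − 3.5P.
Supply slope: (358 − 338)/(48 − 43) = 4, so Qs = 4P + 166.
Before the tax: set 533.5 − 3.5P = 4P + 166 → P* = $49, Q* = 362.
With the tax collected from suppliers, supply shifts: Qs = 4(P − 22.5) + 166.
New equilibrium: consumers pay $61, suppliers receive $38.5, Q = 320. (Wedge: Pb − Ps = 22.5.)
Per-ticket burden: consumers $12, suppliers $10.5.
Consumers take the larger share because demand is less price-elastic here (demand slope 3.5 vs supply slope 4).

Consumers bear the larger share: $12 per ticket.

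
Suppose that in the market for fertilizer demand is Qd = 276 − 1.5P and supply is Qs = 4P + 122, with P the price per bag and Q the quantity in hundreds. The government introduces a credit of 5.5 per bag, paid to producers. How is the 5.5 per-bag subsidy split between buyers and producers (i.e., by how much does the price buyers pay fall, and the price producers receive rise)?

Buyers gain 4 per bag; producers gain 1.5 per bag.

Before the subsidy: set 276 − 1.5P = 4P + 122 → P* = 28, Q* = 234.
With a per-unit subsidy paid to producers, each receives P + 5.5 per unit sold, so supply becomes Qs = 4(P + 5.5) + 122.
New equilibrium: buyers pay 24, producers receive 29.5, Q = 240. (Wedge: Pb − Ps = −5.5.)
Gain to buyers: 4; to producers: 1.5. (They sum to 5.5.)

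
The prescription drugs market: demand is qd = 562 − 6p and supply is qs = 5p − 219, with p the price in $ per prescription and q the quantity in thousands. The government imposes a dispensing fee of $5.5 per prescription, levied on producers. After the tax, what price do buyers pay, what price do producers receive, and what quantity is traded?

Buyers pay $73.5; producers receive $68; quantity = 121.

Without the tax, 562 − 6p = 5p − 219 gives 11p = 781, so p* = $71 and q* = 136.
With the tax collected from producers, supply shifts: qs = 5(p − 5.5) − 219.
Solving gives q = 121 with buyers paying $73.5 and producers receiving $68 (the $5.5 wedge).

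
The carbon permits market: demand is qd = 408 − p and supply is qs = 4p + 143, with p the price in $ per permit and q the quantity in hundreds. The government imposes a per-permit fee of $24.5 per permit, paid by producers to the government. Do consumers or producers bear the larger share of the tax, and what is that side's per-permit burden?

Without the tax, 408 − p = 4p + 143 gives 5p = 265, so p* = $53 and q* = 355.
With the tax collected from producers, supply shifts: qs = 4(p − 24.5) + 143.
Solving gives q = 335.4 with consumers paying $72.6 and producers receiving $48.1 (the $24.5 wedge).
Per-permit burden: consumers $19.6, producers $4.9.
Consumers take the larger share because demand is less price-elastic here (demand slope 1 vs supply slope 4).

Consumers bear the larger share: $19.6 per permit.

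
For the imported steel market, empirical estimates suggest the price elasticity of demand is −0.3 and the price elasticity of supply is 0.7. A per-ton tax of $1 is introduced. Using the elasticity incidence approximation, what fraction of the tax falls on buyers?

Incidence ratio: buyers' share ≈ εs / (εs + |εd|) = 0.7 / (0.7 + 0.3) = 0.7.
Supply is the more elastic side, so buyers bear the larger share.

Buyers' share ≈ 0.7.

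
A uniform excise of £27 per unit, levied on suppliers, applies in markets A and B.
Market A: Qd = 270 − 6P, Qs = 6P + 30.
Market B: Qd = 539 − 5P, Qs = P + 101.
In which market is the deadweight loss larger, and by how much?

Market A: pre-tax P* = £20, Q* = 150; post-tax Q = 69; deadweight loss = £1093.5.
Market B: pre-tax P* = £73, Q* = 174; post-tax Q = 151.5; deadweight loss = £303.75.
Difference: £1093.5 vs £303.75 → market A is larger by £789.75.

Market A, by £789.75.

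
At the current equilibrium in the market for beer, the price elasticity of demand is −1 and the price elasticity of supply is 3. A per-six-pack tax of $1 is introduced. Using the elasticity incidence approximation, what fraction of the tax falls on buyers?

Buyers' share ≈ 0.75.

Incidence ratio: buyers' share ≈ εs / (εs + |εd|) = 3 / (3 + 1) = 0.75.
Supply is the more elastic side, so buyers bear the larger share.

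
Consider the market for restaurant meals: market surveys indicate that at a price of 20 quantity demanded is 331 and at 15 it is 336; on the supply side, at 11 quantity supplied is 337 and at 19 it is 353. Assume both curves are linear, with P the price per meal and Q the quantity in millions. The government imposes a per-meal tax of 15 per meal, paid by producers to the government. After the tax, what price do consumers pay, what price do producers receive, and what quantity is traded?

Consumers pay 22; producers receive 7; quantity = 329.

Demand slope: (336 − 331)/(15 − 20) = -1, so Qd = 351 − P.
Supply slope: (353 − 337)/(19 − 11) = 2, so Qs = 2P + 315.
Without the tax, 351 − P = 2P + 315 gives 3P = 36, so P* = 12 and Q* = 339.
With the tax collected from producers, supply shifts: Qs = 2(P − 15) + 315.
Solving gives Q = 329 with consumers paying 22 and producers receiving 7 (the 15 wedge).
The less price-elastic side of the market bears the larger share of a per-unit tax.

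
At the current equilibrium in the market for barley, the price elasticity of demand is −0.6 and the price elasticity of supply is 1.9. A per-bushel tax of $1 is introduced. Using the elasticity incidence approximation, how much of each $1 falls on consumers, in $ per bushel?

Consumers bear ≈ $0.76 per bushel.

Incidence ratio: consumers' share ≈ εs / (εs + |εd|) = 1.9 / (1.9 + 0.6) = 0.76.
So consumers bear ≈ 0.76 × $1 = $0.76; sellers bear $0.24.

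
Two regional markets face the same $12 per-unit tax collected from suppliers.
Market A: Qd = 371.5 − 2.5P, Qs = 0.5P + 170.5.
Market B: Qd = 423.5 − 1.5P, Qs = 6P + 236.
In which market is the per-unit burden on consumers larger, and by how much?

Market B, by $7.6.

Market A: pre-tax P* = $67, Q* = 204; post-tax Q = 199; per-unit burden on consumers = $2.
Market B: pre-tax P* = $25, Q* = 386; post-tax Q = 371.6; per-unit burden on consumers = $9.6.
Difference: $2 vs $9.6 → market B is larger by $7.6.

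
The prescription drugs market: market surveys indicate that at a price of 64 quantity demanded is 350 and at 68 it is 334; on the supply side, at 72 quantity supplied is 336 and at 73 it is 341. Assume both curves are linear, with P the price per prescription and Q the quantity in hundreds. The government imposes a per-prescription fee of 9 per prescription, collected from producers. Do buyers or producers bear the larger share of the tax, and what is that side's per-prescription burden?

Buyers bear the larger share: 5 per prescription.

Demand slope: (334 − 350)/(68 − 64) = -4, so Qd = 606 − 4P.
Supply slope: (341 − 336)/(73 − 72) = 5, so Qs = 5P − 24.
Without the tax, 606 − 4P = 5P − 24 gives 9P = 630, so P* = 70 and Q* = 326.
With the tax collected from producers, supply shifts: Qs = 5(P − 9) − 24.
Solving gives Q = 306 with buyers paying 75 and producers receiving 66 (the 9 wedge).
Per-prescription burden: buyers 5, producers 4.
Buyers take the larger share because demand is less price-elastic here (demand slope 4 vs supply slope 5).
The less price-elastic side of the market bears the larger share of a per-unit tax.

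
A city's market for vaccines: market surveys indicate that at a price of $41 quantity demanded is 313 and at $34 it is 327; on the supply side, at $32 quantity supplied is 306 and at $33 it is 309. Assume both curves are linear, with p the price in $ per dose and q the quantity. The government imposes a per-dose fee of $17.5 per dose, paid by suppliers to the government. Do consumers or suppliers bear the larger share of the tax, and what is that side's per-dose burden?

Demand slope: (327 − 313)/(34 − 41) = -2, so qd = 395 − 2p.
Supply slope: (309 − 306)/(33 − 32) = 3, so qs = 3p + 210.
Before the tax: set 395 − 2p = 3p + 210 → p* = $37, q* = 321.
With the tax collected from suppliers, supply shifts: qs = 3(p − 17.5) + 210.
Solving gives q = 300 with consumers paying $47.5 and suppliers receiving $30 (the $17.5 wedge).
Per-dose burden: consumers $10.5, suppliers $7.
Consumers take the larger share because demand is less price-elastic here (demand slope 2 vs supply slope 3).
The less price-elastic side of the market bears the larger share of a per-unit tax.

Consumers bear the larger share: $10.5 per dose.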